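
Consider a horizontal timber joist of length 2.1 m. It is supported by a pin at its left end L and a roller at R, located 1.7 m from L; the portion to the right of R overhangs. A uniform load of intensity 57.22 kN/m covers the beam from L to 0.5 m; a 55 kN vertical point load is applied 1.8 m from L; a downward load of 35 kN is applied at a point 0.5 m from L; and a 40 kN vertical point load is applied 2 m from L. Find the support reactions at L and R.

L_x = 0, L_y = 38.81 kN, R_y = 119.8 kN

Resultant of the distributed load: 57.22 × 0.5 = 28.61 kN at 0.25 m from L.
Moments about L: R_y·1.7 − (57.22·0.5)·0.25 − 55·1.8 − 35·0.5 − 40·2 = 0 → R_y = 203.6525/1.7 = 119.796 ≈ 119.8 kN.
ΣF_y = 0: L_y + 119.796 − 57.22·0.5 − 55 − 35 − 40 = 0 → L_y = 38.81 kN.
ΣF_x = 0: no horizontal applied forces, so L_x = 0.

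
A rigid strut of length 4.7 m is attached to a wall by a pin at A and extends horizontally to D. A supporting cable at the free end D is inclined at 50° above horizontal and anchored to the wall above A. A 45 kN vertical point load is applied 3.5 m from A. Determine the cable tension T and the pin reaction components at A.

ΣM about A: T·sin50°·4.7 − 45·3.5 = 0 → T = 157.5/(4.7·0.766044) = 43.7451 ≈ 43.75 kN.
ΣF_x = 0: A_x − T·cos50° = 0 → A_x = 43.7451 × 0.642788 = 28.12 kN.
ΣF_y = 0: A_y + T·sin50° − 45 = 0 → A_y = 45 − 43.7451 × 0.766044 = 11.49 kN.

T = 43.75 kN, A_x = 28.12 kN, A_y = 11.49 kN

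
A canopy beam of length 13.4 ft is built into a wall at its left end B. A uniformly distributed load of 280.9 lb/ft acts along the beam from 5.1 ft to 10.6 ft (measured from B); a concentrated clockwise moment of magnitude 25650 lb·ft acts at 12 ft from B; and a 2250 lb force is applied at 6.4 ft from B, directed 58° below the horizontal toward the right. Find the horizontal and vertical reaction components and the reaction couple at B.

Resultant of the distributed load: 280.9 × 5.5 = 1544.95 lb at 7.85 ft from B.
ΣF_x = 0: B_x + 2250·cos58° = 0 → B_x = -1192 lb.
ΣF_y = 0: B_y − 280.9·5.5 − 2250·sin58° = 0 → B_y = 3453 lb.
ΣM about B: M_B − (280.9·5.5)·7.85 − 25650 − 2250·sin58°·6.4 = 0 → M_B = 49990 lb·ft.

B_x = -1192 lb, B_y = 3453 lb, M_B = 49990 lb·ft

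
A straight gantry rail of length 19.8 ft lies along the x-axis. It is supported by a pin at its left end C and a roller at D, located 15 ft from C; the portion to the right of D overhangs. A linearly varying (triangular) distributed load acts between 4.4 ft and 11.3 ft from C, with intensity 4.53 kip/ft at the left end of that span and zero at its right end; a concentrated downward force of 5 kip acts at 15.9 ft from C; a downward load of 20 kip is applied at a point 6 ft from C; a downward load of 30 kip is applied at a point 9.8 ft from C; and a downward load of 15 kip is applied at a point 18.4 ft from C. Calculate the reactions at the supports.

C_x = 0, C_y = 27.35 kip, D_y = 58.28 kip

Resultant of the triangular load: ½ × 4.53 × 6.9 = 15.6285 kip, acting at 6.7 ft from C (one-third of the span from the peak).
ΣM about C: D_y·15 − (½·4.53·6.9)·6.7 − 5·15.9 − 20·6 − 30·9.8 − 15·18.4 = 0 → D_y = 874.21095/15 = 58.2807 ≈ 58.28 kip.
ΣF_y = 0: C_y + 58.2807 − ½·4.53·6.9 − 5 − 20 − 30 − 15 = 0 → C_y = 27.35 kip.
ΣF_x = 0: no horizontal applied forces, so C_x = 0.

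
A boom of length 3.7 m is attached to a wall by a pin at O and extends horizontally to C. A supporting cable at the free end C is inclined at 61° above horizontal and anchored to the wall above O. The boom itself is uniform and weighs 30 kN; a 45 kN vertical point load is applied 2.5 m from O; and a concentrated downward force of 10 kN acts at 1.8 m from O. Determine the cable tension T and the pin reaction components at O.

T = 57.48 kN, O_x = 27.87 kN, O_y = 34.73 kN

ΣM about O: T·sin61°·3.7 − 30·1.85 − 45·2.5 − 10·1.8 = 0 → T = 186/(3.7·0.87462) = 57.4767 ≈ 57.48 kN.
ΣF_x = 0: O_x − T·cos61° = 0 → O_x = 57.4767 × 0.48481 = 27.87 kN.
ΣF_y = 0: O_y + T·sin61° − 30 − 45 − 10 = 0 → O_y = 85 − 57.4767 × 0.87462 = 34.73 kN.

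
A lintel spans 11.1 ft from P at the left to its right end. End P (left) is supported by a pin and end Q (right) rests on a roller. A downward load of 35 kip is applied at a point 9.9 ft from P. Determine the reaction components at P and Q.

P_x = 0, P_y = 3.784 kip, Q_y = 31.22 kip

ΣM about P: Q_y·11.1 − 35·9.9 = 0 → Q_y = 346.5/11.1 = 31.2162 ≈ 31.22 kip.
ΣF_y = 0: P_y + 31.2162 − 35 = 0 → P_y = 3.784 kip.
ΣF_x = 0: no horizontal applied forces, so P_x = 0.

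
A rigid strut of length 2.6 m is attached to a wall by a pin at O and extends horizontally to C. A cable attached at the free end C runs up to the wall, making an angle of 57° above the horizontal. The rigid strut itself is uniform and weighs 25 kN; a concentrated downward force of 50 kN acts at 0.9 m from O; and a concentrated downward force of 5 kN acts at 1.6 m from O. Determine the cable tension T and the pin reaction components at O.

ΣM about O: T·sin57°·2.6 − 25·1.3 − 50·0.9 − 5·1.6 = 0 → T = 85.5/(2.6·0.838671) = 39.2104 ≈ 39.21 kN.
ΣF_x = 0: O_x − T·cos57° = 0 → O_x = 39.2104 × 0.544639 = 21.36 kN.
ΣF_y = 0: O_y + T·sin57° − 25 − 50 − 5 = 0 → O_y = 80 − 39.2104 × 0.838671 = 47.12 kN.

T = 39.21 kN, O_x = 21.36 kN, O_y = 47.12 kN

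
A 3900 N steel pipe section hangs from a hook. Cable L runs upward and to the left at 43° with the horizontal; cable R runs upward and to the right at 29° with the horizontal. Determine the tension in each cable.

ΣF_x = 0: −T_L·cos43° + T_R·cos29° = 0 → T_R = 0.836196·T_L.
ΣF_y = 0: T_L·sin43° + T_R·sin29° = 3900.
Substitute: T_L·(0.681998 + 0.836196·0.48481) = 3900 → T_L = 3586.56 ≈ 3587 N.
Then T_R = 0.836196 × 3586.56 = 2999 N.

T_L = 3587 N, T_R = 2999 N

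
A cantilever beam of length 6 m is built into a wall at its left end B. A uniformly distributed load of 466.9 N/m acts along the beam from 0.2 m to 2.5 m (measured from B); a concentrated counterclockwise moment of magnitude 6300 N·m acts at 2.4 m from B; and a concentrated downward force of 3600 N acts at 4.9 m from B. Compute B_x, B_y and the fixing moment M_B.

Resultant of the distributed load: 466.9 × 2.3 = 1073.87 N at 1.35 m from B.
ΣF_x = 0: B_x = 0.
ΣF_y = 0: B_y − 466.9·2.3 − 3600 = 0 → B_y = 4674 N.
ΣM about B: M_B − (466.9·2.3)·1.35 + 6300 − 3600·4.9 = 0 → M_B = 12790 N·m.

B_x = 0, B_y = 4674 N, M_B = 12790 N·m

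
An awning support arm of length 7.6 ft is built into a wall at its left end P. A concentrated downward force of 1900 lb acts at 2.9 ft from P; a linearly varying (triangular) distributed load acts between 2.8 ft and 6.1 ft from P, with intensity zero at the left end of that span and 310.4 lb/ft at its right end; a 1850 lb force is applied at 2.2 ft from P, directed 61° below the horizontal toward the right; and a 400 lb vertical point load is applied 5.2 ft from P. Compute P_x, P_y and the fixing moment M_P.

Resultant of the triangular load: ½ × 310.4 × 3.3 = 512.16 lb, acting at 5 ft from P (one-third of the span from the peak).
ΣF_x = 0: P_x + 1850·cos61° = 0 → P_x = -896.9 lb.
ΣF_y = 0: P_y − 1900 − ½·310.4·3.3 − 1850·sin61° − 400 = 0 → P_y = 4430 lb.
ΣM about P: M_P − 1900·2.9 − (½·310.4·3.3)·5 − 1850·sin61°·2.2 − 400·5.2 = 0 → M_P = 13710 lb·ft.

P_x = -896.9 lb, P_y = 4430 lb, M_P = 13710 lb·ft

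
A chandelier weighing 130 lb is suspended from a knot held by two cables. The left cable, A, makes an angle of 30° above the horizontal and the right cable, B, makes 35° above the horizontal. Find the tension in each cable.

ΣF_x = 0: −T_A·cos30° + T_B·cos35° = 0 → T_B = 1.05722·T_A.
ΣF_y = 0: T_A·sin30° + T_B·sin35° = 130.
Substitute: T_A·(0.5 + 1.05722·0.573576) = 130 → T_A = 117.499 ≈ 117.5 lb.
Then T_B = 1.05722 × 117.499 = 124.2 lb.

T_A = 117.5 lb, T_B = 124.2 lb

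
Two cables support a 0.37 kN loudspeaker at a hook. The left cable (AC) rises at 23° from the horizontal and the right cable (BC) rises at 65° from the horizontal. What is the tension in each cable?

T_AC = 0.1565 kN, T_BC = 0.3408 kN

ΣF_x = 0: −T_AC·cos23° + T_BC·cos65° = 0 → T_BC = 2.1781·T_AC.
ΣF_y = 0: T_AC·sin23° + T_BC·sin65° = 0.37.
Substitute: T_AC·(0.390731 + 2.1781·0.906308) = 0.37 → T_AC = 0.156464 ≈ 0.1565 kN.
Then T_BC = 2.1781 × 0.156464 = 0.3408 kN.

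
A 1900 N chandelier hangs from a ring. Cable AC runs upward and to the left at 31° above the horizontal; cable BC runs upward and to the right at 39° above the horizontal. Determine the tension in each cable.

ΣF_x = 0: −T_AC·cos31° + T_BC·cos39° = 0 → T_BC = 1.10297·T_AC.
ΣF_y = 0: T_AC·sin31° + T_BC·sin39° = 1900.
Substitute: T_AC·(0.515038 + 1.10297·0.62932) = 1900 → T_AC = 1571.34 ≈ 1571 N.
Then T_BC = 1.10297 × 1571.34 = 1733 N.

T_AC = 1571 N, T_BC = 1733 N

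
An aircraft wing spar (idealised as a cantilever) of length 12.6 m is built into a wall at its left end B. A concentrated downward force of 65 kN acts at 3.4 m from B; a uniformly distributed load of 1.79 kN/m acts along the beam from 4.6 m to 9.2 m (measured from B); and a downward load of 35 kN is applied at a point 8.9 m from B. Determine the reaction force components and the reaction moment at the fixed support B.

B_x = 0, B_y = 108.2 kN, M_B = 589.3 kN·m

Resultant of the distributed load: 1.79 × 4.6 = 8.234 kN at 6.9 m from B.
ΣF_x = 0: B_x = 0.
ΣF_y = 0: B_y − 65 − 1.79·4.6 − 35 = 0 → B_y = 108.2 kN.
ΣM about B: M_B − 65·3.4 − (1.79·4.6)·6.9 − 35·8.9 = 0 → M_B = 589.3 kN·m.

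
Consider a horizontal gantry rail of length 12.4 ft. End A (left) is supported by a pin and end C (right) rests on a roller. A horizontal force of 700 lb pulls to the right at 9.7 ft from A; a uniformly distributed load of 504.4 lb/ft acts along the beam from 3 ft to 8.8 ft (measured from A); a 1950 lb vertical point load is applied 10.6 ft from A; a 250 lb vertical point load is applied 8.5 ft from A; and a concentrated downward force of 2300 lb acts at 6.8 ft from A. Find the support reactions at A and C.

Resultant of the distributed load: 504.4 × 5.8 = 2925.52 lb at 5.9 ft from A.
Taking moments about A: C_y·12.4 − (504.4·5.8)·5.9 − 1950·10.6 − 250·8.5 − 2300·6.8 = 0 → C_y = 55695.568/12.4 = 4491.58 ≈ 4492 lb.
ΣF_y = 0: A_y + 4491.58 − 504.4·5.8 − 1950 − 250 − 2300 = 0 → A_y = 2934 lb.
ΣF_x = 0: A_x + 700 = 0 → A_x = -700.0 lb.

A_x = -700.0 lb, A_y = 2934 lb, C_y = 4492 lb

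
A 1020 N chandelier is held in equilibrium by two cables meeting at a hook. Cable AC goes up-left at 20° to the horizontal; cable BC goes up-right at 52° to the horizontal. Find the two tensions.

ΣF_x = 0: −T_AC·cos20° + T_BC·cos52° = 0 → T_BC = 1.52631·T_AC.
ΣF_y = 0: T_AC·sin20° + T_BC·sin52° = 1020.
Substitute: T_AC·(0.34202 + 1.52631·0.788011) = 1020 → T_AC = 660.293 ≈ 660.3 N.
Then T_BC = 1.52631 × 660.293 = 1008 N.

T_AC = 660.3 N, T_BC = 1008 N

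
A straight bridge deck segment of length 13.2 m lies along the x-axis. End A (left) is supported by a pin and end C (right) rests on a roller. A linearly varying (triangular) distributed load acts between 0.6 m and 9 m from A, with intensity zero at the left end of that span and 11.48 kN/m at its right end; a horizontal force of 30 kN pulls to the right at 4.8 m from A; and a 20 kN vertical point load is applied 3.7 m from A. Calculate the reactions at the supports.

Resultant of the triangular load: ½ × 11.48 × 8.4 = 48.216 kN, acting at 6.2 m from A (one-third of the span from the peak).
Taking moments about A: C_y·13.2 − (½·11.48·8.4)·6.2 − 20·3.7 = 0 → C_y = 372.9392/13.2 = 28.253 ≈ 28.25 kN.
ΣF_y = 0: A_y + 28.253 − ½·11.48·8.4 − 20 = 0 → A_y = 39.96 kN.
ΣF_x = 0: A_x + 30 = 0 → A_x = -30.00 kN.

A_x = -30.00 kN, A_y = 39.96 kN, C_y = 28.25 kN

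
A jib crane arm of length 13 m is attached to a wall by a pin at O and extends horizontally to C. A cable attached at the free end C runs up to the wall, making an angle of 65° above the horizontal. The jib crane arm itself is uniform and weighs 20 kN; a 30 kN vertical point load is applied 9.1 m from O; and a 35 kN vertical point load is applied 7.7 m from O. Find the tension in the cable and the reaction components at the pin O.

ΣM about O: T·sin65°·13 − 20·6.5 − 30·9.1 − 35·7.7 = 0 → T = 672.5/(13·0.906308) = 57.0786 ≈ 57.08 kN.
ΣF_x = 0: O_x − T·cos65° = 0 → O_x = 57.0786 × 0.422618 = 24.12 kN.
ΣF_y = 0: O_y + T·sin65° − 20 − 30 − 35 = 0 → O_y = 85 − 57.0786 × 0.906308 = 33.27 kN.

T = 57.08 kN, O_x = 24.12 kN, O_y = 33.27 kN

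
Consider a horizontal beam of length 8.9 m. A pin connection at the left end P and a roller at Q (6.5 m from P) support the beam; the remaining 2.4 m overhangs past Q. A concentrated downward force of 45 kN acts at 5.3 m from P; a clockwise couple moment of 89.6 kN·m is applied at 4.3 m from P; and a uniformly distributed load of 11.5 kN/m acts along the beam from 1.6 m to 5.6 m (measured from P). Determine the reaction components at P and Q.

Resultant of the distributed load: 11.5 × 4 = 46 kN at 3.6 m from P.
Taking moments about P: Q_y·6.5 − 45·5.3 − 89.6 − (11.5·4)·3.6 = 0 → Q_y = 493.7/6.5 = 75.9538 ≈ 75.95 kN.
ΣF_y = 0: P_y + 75.9538 − 45 − 11.5·4 = 0 → P_y = 15.05 kN.
ΣF_x = 0: no horizontal applied forces, so P_x = 0.

P_x = 0, P_y = 15.05 kN, Q_y = 75.95 kN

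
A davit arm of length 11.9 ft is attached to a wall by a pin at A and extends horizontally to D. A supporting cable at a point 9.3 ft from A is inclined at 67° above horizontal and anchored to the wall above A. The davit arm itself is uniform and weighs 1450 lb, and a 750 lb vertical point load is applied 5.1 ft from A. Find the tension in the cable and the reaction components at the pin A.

ΣM about A: T·sin67°·9.3 − 1450·5.95 − 750·5.1 = 0 → T = 12452.5/(9.3·0.920505) = 1454.61 ≈ 1455 lb.
ΣF_x = 0: A_x − T·cos67° = 0 → A_x = 1454.61 × 0.390731 = 568.4 lb.
ΣF_y = 0: A_y + T·sin67° − 1450 − 750 = 0 → A_y = 2200 − 1454.61 × 0.920505 = 861.0 lb.

T = 1455 lb, A_x = 568.4 lb, A_y = 861.0 lb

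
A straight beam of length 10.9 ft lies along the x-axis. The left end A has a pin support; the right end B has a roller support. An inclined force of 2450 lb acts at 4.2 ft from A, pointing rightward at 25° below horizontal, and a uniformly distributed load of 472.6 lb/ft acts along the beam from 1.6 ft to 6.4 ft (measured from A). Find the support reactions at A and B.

A_x = -2220 lb, A_y = 2072 lb, B_y = 1231 lb

Resultant of the distributed load: 472.6 × 4.8 = 2268.48 lb at 4 ft from A.
Taking moments about A: B_y·10.9 − 2450·sin25°·4.2 − (472.6·4.8)·4 = 0 → B_y = 13422.7/10.9 = 1231.44 ≈ 1231 lb.
ΣF_y = 0: A_y + 1231.44 − 2450·sin25° − 472.6·4.8 = 0 → A_y = 2072 lb.
ΣF_x = 0: A_x + 2450·cos25° = 0 → A_x = -2220 lb.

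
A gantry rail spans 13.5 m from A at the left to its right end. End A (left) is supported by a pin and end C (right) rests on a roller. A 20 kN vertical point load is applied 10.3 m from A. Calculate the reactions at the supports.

ΣM about A: C_y·13.5 − 20·10.3 = 0 → C_y = 206/13.5 = 15.2593 ≈ 15.26 kN.
ΣF_y = 0: A_y + 15.2593 − 20 = 0 → A_y = 4.741 kN.
ΣF_x = 0: no horizontal applied forces, so A_x = 0.

A_x = 0, A_y = 4.741 kN, C_y = 15.26 kN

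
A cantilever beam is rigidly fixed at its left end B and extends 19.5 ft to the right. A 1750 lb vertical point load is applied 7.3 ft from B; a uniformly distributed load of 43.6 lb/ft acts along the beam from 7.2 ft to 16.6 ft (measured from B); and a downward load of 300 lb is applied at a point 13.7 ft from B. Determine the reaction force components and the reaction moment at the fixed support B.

Resultant of the distributed load: 43.6 × 9.4 = 409.84 lb at 11.9 ft from B.
ΣF_x = 0: B_x = 0.
ΣF_y = 0: B_y − 1750 − 43.6·9.4 − 300 = 0 → B_y = 2460 lb.
ΣM about B: M_B − 1750·7.3 − (43.6·9.4)·11.9 − 300·13.7 = 0 → M_B = 21760 lb·ft.

B_x = 0, B_y = 2460 lb, M_B = 21760 lb·ft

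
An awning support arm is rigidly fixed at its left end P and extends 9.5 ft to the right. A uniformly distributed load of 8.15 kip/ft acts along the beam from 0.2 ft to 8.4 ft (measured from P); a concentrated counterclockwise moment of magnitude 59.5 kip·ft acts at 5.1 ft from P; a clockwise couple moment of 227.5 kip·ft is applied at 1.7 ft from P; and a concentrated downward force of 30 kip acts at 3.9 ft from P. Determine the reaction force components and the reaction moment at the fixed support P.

P_x = 0, P_y = 96.83 kip, M_P = 572.4 kip·ft

Resultant of the distributed load: 8.15 × 8.2 = 66.83 kip at 4.3 ft from P.
ΣF_x = 0: P_x = 0.
ΣF_y = 0: P_y − 8.15·8.2 − 30 = 0 → P_y = 96.83 kip.
ΣM about P: M_P − (8.15·8.2)·4.3 + 59.5 − 227.5 − 30·3.9 = 0 → M_P = 572.4 kip·ft.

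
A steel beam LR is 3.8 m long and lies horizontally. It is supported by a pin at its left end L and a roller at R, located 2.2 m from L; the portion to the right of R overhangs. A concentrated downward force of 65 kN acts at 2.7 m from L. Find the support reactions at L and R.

Taking moments about L: R_y·2.2 − 65·2.7 = 0 → R_y = 175.5/2.2 = 79.7727 ≈ 79.77 kN.
ΣF_y = 0: L_y + 79.7727 − 65 = 0 → L_y = -14.77 kN.
ΣF_x = 0: no horizontal applied forces, so L_x = 0.

L_x = 0, L_y = -14.77 kN, R_y = 79.77 kN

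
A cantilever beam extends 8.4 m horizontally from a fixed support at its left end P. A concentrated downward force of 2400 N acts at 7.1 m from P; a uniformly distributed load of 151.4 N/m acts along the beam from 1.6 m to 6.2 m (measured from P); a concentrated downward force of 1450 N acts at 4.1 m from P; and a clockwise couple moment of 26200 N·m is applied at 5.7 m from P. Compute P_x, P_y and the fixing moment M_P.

P_x = 0, P_y = 4546 N, M_P = 51900 N·m

Resultant of the distributed load: 151.4 × 4.6 = 696.44 N at 3.9 m from P.
ΣF_x = 0: P_x = 0.
ΣF_y = 0: P_y − 2400 − 151.4·4.6 − 1450 = 0 → P_y = 4546 N.
ΣM about P: M_P − 2400·7.1 − (151.4·4.6)·3.9 − 1450·4.1 − 26200 = 0 → M_P = 51900 N·m.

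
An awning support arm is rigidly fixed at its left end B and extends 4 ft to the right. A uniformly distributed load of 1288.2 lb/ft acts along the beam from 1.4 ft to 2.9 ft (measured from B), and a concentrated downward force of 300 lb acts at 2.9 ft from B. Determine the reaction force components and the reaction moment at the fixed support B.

Resultant of the distributed load: 1288.2 × 1.5 = 1932.3 lb at 2.15 ft from B.
ΣF_x = 0: B_x = 0.
ΣF_y = 0: B_y − 1288.2·1.5 − 300 = 0 → B_y = 2232 lb.
ΣM about B: M_B − (1288.2·1.5)·2.15 − 300·2.9 = 0 → M_B = 5024 lb·ft.

B_x = 0, B_y = 2232 lb, M_B = 5024 lb·ft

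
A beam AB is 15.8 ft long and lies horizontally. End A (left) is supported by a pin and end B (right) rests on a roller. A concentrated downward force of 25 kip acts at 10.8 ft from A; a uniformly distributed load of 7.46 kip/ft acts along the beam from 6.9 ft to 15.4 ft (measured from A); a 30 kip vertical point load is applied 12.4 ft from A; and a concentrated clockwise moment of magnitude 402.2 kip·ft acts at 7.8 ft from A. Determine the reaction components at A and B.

Resultant of the distributed load: 7.46 × 8.5 = 63.41 kip at 11.15 ft from A.
ΣM about A: B_y·15.8 − 25·10.8 − (7.46·8.5)·11.15 − 30·12.4 − 402.2 = 0 → B_y = 1751.2215/15.8 = 110.837 ≈ 110.8 kip.
ΣF_y = 0: A_y + 110.837 − 25 − 7.46·8.5 − 30 = 0 → A_y = 7.573 kip.
ΣF_x = 0: no horizontal applied forces, so A_x = 0.

A_x = 0, A_y = 7.573 kip, B_y = 110.8 kip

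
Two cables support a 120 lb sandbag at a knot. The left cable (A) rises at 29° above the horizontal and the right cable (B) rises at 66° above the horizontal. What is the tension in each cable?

ΣF_x = 0: −T_A·cos29° + T_B·cos66° = 0 → T_B = 2.15033·T_A.
ΣF_y = 0: T_A·sin29° + T_B·sin66° = 120.
Substitute: T_A·(0.48481 + 2.15033·0.913545) = 120 → T_A = 48.9949 ≈ 48.99 lb.
Then T_B = 2.15033 × 48.9949 = 105.4 lb.

T_A = 48.99 lb, T_B = 105.4 lb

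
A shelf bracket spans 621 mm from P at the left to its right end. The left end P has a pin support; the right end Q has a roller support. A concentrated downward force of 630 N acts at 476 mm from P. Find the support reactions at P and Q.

ΣM about P: Q_y·621 − 630·476 = 0 → Q_y = 299880/621 = 482.899 ≈ 482.9 N.
ΣF_y = 0: P_y + 482.899 − 630 = 0 → P_y = 147.1 N.
ΣF_x = 0: no horizontal applied forces, so P_x = 0.

P_x = 0, P_y = 147.1 N, Q_y = 482.9 N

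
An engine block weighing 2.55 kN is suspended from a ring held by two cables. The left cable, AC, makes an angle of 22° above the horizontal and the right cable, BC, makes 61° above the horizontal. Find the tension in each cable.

ΣF_x = 0: −T_AC·cos22° + T_BC·cos61° = 0 → T_BC = 1.91247·T_AC.
ΣF_y = 0: T_AC·sin22° + T_BC·sin61° = 2.55.
Substitute: T_AC·(0.374607 + 1.91247·0.87462) = 2.55 → T_AC = 1.24555 ≈ 1.246 kN.
Then T_BC = 1.91247 × 1.24555 = 2.382 kN.

T_AC = 1.246 kN, T_BC = 2.382 kN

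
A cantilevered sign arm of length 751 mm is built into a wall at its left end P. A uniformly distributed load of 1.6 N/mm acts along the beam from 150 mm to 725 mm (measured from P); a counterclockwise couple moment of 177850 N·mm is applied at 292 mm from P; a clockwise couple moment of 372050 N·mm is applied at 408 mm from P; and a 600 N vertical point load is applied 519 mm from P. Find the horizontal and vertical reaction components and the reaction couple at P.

Resultant of the distributed load: 1.6 × 575 = 920 N at 437.5 mm from P.
ΣF_x = 0: P_x = 0.
ΣF_y = 0: P_y − 1.6·575 − 600 = 0 → P_y = 1520 N.
ΣM about P: M_P − (1.6·575)·437.5 + 177850 − 372050 − 600·519 = 0 → M_P = 908100 N·mm.

P_x = 0, P_y = 1520 N, M_P = 908100 N·mm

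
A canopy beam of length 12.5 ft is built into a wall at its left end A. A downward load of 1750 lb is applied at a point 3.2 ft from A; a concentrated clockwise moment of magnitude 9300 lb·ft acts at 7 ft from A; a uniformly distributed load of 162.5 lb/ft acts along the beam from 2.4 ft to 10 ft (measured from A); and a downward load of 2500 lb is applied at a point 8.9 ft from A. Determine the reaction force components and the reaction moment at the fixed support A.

A_x = 0, A_y = 5485 lb, M_A = 44810 lb·ft

Resultant of the distributed load: 162.5 × 7.6 = 1235 lb at 6.2 ft from A.
ΣF_x = 0: A_x = 0.
ΣF_y = 0: A_y − 1750 − 162.5·7.6 − 2500 = 0 → A_y = 5485 lb.
ΣM about A: M_A − 1750·3.2 − 9300 − (162.5·7.6)·6.2 − 2500·8.9 = 0 → M_A = 44810 lb·ft.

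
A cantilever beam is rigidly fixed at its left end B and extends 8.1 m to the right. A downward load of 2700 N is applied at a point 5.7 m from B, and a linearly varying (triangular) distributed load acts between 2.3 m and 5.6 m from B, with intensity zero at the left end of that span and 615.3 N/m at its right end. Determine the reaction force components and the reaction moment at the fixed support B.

B_x = 0, B_y = 3715 N, M_B = 19960 N·m

Resultant of the triangular load: ½ × 615.3 × 3.3 = 1015.245 N, acting at 4.5 m from B (one-third of the span from the peak).
ΣF_x = 0: B_x = 0.
ΣF_y = 0: B_y − 2700 − ½·615.3·3.3 = 0 → B_y = 3715 N.
ΣM about B: M_B − 2700·5.7 − (½·615.3·3.3)·4.5 = 0 → M_B = 19960 N·m.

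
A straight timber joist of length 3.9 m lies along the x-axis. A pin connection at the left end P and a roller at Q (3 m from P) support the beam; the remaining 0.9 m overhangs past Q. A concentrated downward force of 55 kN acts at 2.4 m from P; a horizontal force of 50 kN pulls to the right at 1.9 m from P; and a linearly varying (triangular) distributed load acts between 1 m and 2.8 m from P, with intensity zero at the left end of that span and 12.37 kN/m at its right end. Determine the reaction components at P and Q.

Resultant of the triangular load: ½ × 12.37 × 1.8 = 11.133 kN, acting at 2.2 m from P (one-third of the span from the peak).
Moments about P: Q_y·3 − 55·2.4 − (½·12.37·1.8)·2.2 = 0 → Q_y = 156.4926/3 = 52.1642 ≈ 52.16 kN.
ΣF_y = 0: P_y + 52.1642 − 55 − ½·12.37·1.8 = 0 → P_y = 13.97 kN.
ΣF_x = 0: P_x + 50 = 0 → P_x = -50.00 kN.

P_x = -50.00 kN, P_y = 13.97 kN, Q_y = 52.16 kN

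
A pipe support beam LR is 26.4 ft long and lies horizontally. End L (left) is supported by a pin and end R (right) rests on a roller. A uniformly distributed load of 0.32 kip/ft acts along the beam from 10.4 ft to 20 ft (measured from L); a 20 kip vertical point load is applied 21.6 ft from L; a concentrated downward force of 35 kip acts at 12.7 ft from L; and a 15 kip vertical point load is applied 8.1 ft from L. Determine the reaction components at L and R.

Resultant of the distributed load: 0.32 × 9.6 = 3.072 kip at 15.2 ft from L.
Taking moments about L: R_y·26.4 − (0.32·9.6)·15.2 − 20·21.6 − 35·12.7 − 15·8.1 = 0 → R_y = 1044.6944/26.4 = 39.5718 ≈ 39.57 kip.
ΣF_y = 0: L_y + 39.5718 − 0.32·9.6 − 20 − 35 − 15 = 0 → L_y = 33.50 kip.
ΣF_x = 0: no horizontal applied forces, so L_x = 0.

L_x = 0, L_y = 33.50 kip, R_y = 39.57 kip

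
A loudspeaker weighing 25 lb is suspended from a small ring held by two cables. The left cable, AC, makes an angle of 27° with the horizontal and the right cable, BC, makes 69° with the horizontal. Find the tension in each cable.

T_AC = 9.009 lb, T_BC = 22.40 lb

ΣF_x = 0: −T_AC·cos27° + T_BC·cos69° = 0 → T_BC = 2.48629·T_AC.
ΣF_y = 0: T_AC·sin27° + T_BC·sin69° = 25.
Substitute: T_AC·(0.45399 + 2.48629·0.93358) = 25 → T_AC = 9.00855 ≈ 9.009 lb.
Then T_BC = 2.48629 × 9.00855 = 22.40 lb.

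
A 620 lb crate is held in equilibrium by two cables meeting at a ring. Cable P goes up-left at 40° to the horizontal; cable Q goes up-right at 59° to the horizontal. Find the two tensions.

ΣF_x = 0: −T_P·cos40° + T_Q·cos59° = 0 → T_Q = 1.48735·T_P.
ΣF_y = 0: T_P·sin40° + T_Q·sin59° = 620.
Substitute: T_P·(0.642788 + 1.48735·0.857167) = 620 → T_P = 323.305 ≈ 323.3 lb.
Then T_Q = 1.48735 × 323.305 = 480.9 lb.

T_P = 323.3 lb, T_Q = 480.9 lb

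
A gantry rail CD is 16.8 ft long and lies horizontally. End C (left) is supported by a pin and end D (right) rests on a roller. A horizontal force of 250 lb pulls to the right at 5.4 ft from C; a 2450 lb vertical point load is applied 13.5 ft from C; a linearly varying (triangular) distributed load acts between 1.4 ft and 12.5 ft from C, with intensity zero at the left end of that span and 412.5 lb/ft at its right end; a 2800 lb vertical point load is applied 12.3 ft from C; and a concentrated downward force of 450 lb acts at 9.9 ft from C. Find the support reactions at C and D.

C_x = -250.0 lb, C_y = 2506 lb, D_y = 5483 lb

Resultant of the triangular load: ½ × 412.5 × 11.1 = 2289.375 lb, acting at 8.8 ft from C (one-third of the span from the peak).
Moments about C: D_y·16.8 − 2450·13.5 − (½·412.5·11.1)·8.8 − 2800·12.3 − 450·9.9 = 0 → D_y = 92116.5/16.8 = 5483.12 ≈ 5483 lb.
ΣF_y = 0: C_y + 5483.12 − 2450 − ½·412.5·11.1 − 2800 − 450 = 0 → C_y = 2506 lb.
ΣF_x = 0: C_x + 250 = 0 → C_x = -250.0 lb.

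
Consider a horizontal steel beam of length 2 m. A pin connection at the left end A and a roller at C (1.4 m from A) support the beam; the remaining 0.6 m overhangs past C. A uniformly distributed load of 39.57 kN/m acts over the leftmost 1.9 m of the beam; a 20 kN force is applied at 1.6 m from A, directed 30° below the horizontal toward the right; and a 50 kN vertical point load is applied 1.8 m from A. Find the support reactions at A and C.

A_x = -17.32 kN, A_y = 8.452 kN, C_y = 126.7 kN

Resultant of the distributed load: 39.57 × 1.9 = 75.183 kN at 0.95 m from A.
Moments about A: C_y·1.4 − (39.57·1.9)·0.95 − 20·sin30°·1.6 − 50·1.8 = 0 → C_y = 177.42385/1.4 = 126.731 ≈ 126.7 kN.
ΣF_y = 0: A_y + 126.731 − 39.57·1.9 − 20·sin30° − 50 = 0 → A_y = 8.452 kN.
ΣF_x = 0: A_x + 20·cos30° = 0 → A_x = -17.32 kN.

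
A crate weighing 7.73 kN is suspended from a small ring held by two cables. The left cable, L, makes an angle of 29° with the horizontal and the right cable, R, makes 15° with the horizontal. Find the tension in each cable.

ΣF_x = 0: −T_L·cos29° + T_R·cos15° = 0 → T_R = 0.905473·T_L.
ΣF_y = 0: T_L·sin29° + T_R·sin15° = 7.73.
Substitute: T_L·(0.48481 + 0.905473·0.258819) = 7.73 → T_L = 10.7486 ≈ 10.75 kN.
Then T_R = 0.905473 × 10.7486 = 9.733 kN.

T_L = 10.75 kN, T_R = 9.733 kN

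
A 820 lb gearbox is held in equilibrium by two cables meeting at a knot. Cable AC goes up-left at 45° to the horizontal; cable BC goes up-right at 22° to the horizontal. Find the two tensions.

ΣF_x = 0: −T_AC·cos45° + T_BC·cos22° = 0 → T_BC = 0.762639·T_AC.
ΣF_y = 0: T_AC·sin45° + T_BC·sin22° = 820.
Substitute: T_AC·(0.707107 + 0.762639·0.374607) = 820 → T_AC = 825.949 ≈ 825.9 lb.
Then T_BC = 0.762639 × 825.949 = 629.9 lb.

T_AC = 825.9 lb, T_BC = 629.9 lb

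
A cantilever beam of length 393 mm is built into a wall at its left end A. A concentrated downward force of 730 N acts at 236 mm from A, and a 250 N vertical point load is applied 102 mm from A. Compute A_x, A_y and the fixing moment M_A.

ΣF_x = 0: A_x = 0.
ΣF_y = 0: A_y − 730 − 250 = 0 → A_y = 980.0 N.
ΣM about A: M_A − 730·236 − 250·102 = 0 → M_A = 197800 N·mm.

A_x = 0, A_y = 980.0 N, M_A = 197800 N·mm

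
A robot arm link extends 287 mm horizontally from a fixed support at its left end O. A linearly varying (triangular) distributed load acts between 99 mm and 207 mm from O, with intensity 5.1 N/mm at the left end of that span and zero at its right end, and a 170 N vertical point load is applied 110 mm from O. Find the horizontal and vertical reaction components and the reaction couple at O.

O_x = 0, O_y = 445.4 N, M_O = 55880 N·mm

Resultant of the triangular load: ½ × 5.1 × 108 = 275.4 N, acting at 135 mm from O (one-third of the span from the peak).
ΣF_x = 0: O_x = 0.
ΣF_y = 0: O_y − ½·5.1·108 − 170 = 0 → O_y = 445.4 N.
ΣM about O: M_O − (½·5.1·108)·135 − 170·110 = 0 → M_O = 55880 N·mm.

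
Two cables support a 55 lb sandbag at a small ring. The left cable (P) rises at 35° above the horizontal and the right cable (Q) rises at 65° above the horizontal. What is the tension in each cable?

T_P = 23.60 lb, T_Q = 45.75 lb

ΣF_x = 0: −T_P·cos35° + T_Q·cos65° = 0 → T_Q = 1.93828·T_P.
ΣF_y = 0: T_P·sin35° + T_Q·sin65° = 55.
Substitute: T_P·(0.573576 + 1.93828·0.906308) = 55 → T_P = 23.6026 ≈ 23.60 lb.
Then T_Q = 1.93828 × 23.6026 = 45.75 lb.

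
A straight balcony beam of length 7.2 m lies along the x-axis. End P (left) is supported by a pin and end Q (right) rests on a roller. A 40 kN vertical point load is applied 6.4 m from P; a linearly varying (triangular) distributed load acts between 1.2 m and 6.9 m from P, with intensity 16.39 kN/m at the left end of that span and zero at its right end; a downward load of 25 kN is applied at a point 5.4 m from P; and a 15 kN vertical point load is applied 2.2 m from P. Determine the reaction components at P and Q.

Resultant of the triangular load: ½ × 16.39 × 5.7 = 46.7115 kN, acting at 3.1 m from P (one-third of the span from the peak).
Taking moments about P: Q_y·7.2 − 40·6.4 − (½·16.39·5.7)·3.1 − 25·5.4 − 15·2.2 = 0 → Q_y = 568.80565/7.2 = 79.0008 ≈ 79.00 kN.
ΣF_y = 0: P_y + 79.0008 − 40 − ½·16.39·5.7 − 25 − 15 = 0 → P_y = 47.71 kN.
ΣF_x = 0: no horizontal applied forces, so P_x = 0.

P_x = 0, P_y = 47.71 kN, Q_y = 79.00 kN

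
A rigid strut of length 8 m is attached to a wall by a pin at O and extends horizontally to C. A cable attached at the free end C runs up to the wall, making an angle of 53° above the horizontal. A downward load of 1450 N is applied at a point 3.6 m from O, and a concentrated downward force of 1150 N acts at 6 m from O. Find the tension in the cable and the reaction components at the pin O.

ΣM about O: T·sin53°·8 − 1450·3.6 − 1150·6 = 0 → T = 12120/(8·0.798636) = 1896.98 ≈ 1897 N.
ΣF_x = 0: O_x − T·cos53° = 0 → O_x = 1896.98 × 0.601815 = 1142 N.
ΣF_y = 0: O_y + T·sin53° − 1450 − 1150 = 0 → O_y = 2600 − 1896.98 × 0.798636 = 1085 N.

T = 1897 N, O_x = 1142 N, O_y = 1085 N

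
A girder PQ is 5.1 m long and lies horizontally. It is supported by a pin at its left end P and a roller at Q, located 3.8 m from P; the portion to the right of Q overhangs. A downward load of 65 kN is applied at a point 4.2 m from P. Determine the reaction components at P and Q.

ΣM about P: Q_y·3.8 − 65·4.2 = 0 → Q_y = 273/3.8 = 71.8421 ≈ 71.84 kN.
ΣF_y = 0: P_y + 71.8421 − 65 = 0 → P_y = -6.842 kN.
ΣF_x = 0: no horizontal applied forces, so P_x = 0.

P_x = 0, P_y = -6.842 kN, Q_y = 71.84 kN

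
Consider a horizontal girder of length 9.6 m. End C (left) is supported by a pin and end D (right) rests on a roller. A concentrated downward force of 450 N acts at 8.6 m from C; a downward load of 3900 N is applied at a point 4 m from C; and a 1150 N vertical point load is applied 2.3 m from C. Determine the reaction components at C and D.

ΣM about C: D_y·9.6 − 450·8.6 − 3900·4 − 1150·2.3 = 0 → D_y = 22115/9.6 = 2303.65 ≈ 2304 N.
ΣF_y = 0: C_y + 2303.65 − 450 − 3900 − 1150 = 0 → C_y = 3196 N.
ΣF_x = 0: no horizontal applied forces, so C_x = 0.

C_x = 0, C_y = 3196 N, D_y = 2304 N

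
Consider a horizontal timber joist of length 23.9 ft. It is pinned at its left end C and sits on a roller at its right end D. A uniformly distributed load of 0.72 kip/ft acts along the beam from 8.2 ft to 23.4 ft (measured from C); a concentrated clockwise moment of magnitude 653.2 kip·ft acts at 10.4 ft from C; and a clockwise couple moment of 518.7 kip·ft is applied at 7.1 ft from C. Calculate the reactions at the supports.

C_x = 0, C_y = -45.32 kip, D_y = 56.27 kip

Resultant of the distributed load: 0.72 × 15.2 = 10.944 kip at 15.8 ft from C.
ΣM about C: D_y·23.9 − (0.72·15.2)·15.8 − 653.2 − 518.7 = 0 → D_y = 1344.8152/23.9 = 56.2684 ≈ 56.27 kip.
ΣF_y = 0: C_y + 56.2684 − 0.72·15.2 = 0 → C_y = -45.32 kip.
ΣF_x = 0: no horizontal applied forces, so C_x = 0.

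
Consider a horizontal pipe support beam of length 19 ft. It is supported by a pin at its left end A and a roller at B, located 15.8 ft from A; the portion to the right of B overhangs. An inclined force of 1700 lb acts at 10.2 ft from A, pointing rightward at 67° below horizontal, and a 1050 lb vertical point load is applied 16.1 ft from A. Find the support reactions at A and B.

Taking moments about A: B_y·15.8 − 1700·sin67°·10.2 − 1050·16.1 = 0 → B_y = 32866.6/15.8 = 2080.16 ≈ 2080 lb.
ΣF_y = 0: A_y + 2080.16 − 1700·sin67° − 1050 = 0 → A_y = 534.7 lb.
ΣF_x = 0: A_x + 1700·cos67° = 0 → A_x = -664.2 lb.

A_x = -664.2 lb, A_y = 534.7 lb, B_y = 2080 lb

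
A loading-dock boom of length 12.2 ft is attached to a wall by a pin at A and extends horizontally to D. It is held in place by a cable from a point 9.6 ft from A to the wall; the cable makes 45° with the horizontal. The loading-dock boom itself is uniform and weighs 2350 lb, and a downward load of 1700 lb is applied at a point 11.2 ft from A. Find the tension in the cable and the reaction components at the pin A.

ΣM about A: T·sin45°·9.6 − 2350·6.1 − 1700·11.2 = 0 → T = 33375/(9.6·0.707107) = 4916.6 ≈ 4917 lb.
ΣF_x = 0: A_x − T·cos45° = 0 → A_x = 4916.6 × 0.707107 = 3477 lb.
ΣF_y = 0: A_y + T·sin45° − 2350 − 1700 = 0 → A_y = 4050 − 4916.6 × 0.707107 = 573.4 lb.

T = 4917 lb, A_x = 3477 lb, A_y = 573.4 lb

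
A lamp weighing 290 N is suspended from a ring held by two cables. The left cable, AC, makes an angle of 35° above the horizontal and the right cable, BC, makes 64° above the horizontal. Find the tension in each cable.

T_AC = 128.7 N, T_BC = 240.5 N

ΣF_x = 0: −T_AC·cos35° + T_BC·cos64° = 0 → T_BC = 1.86863·T_AC.
ΣF_y = 0: T_AC·sin35° + T_BC·sin64° = 290.
Substitute: T_AC·(0.573576 + 1.86863·0.898794) = 290 → T_AC = 128.712 ≈ 128.7 N.
Then T_BC = 1.86863 × 128.712 = 240.5 N.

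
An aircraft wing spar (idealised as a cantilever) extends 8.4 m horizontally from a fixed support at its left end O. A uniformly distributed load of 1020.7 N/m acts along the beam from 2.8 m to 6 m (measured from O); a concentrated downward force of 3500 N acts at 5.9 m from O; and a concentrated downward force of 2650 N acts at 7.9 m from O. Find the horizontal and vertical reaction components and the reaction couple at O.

Resultant of the distributed load: 1020.7 × 3.2 = 3266.24 N at 4.4 m from O.
ΣF_x = 0: O_x = 0.
ΣF_y = 0: O_y − 1020.7·3.2 − 3500 − 2650 = 0 → O_y = 9416 N.
ΣM about O: M_O − (1020.7·3.2)·4.4 − 3500·5.9 − 2650·7.9 = 0 → M_O = 55960 N·m.

O_x = 0, O_y = 9416 N, M_O = 55960 N·m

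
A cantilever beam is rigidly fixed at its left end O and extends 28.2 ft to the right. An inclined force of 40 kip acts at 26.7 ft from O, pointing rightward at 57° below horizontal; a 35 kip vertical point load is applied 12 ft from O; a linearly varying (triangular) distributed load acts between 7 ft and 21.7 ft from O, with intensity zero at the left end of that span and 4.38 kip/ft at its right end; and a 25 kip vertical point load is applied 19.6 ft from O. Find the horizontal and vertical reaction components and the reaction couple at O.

Resultant of the triangular load: ½ × 4.38 × 14.7 = 32.193 kip, acting at 16.8 ft from O (one-third of the span from the peak).
ΣF_x = 0: O_x + 40·cos57° = 0 → O_x = -21.79 kip.
ΣF_y = 0: O_y − 40·sin57° − 35 − ½·4.38·14.7 − 25 = 0 → O_y = 125.7 kip.
ΣM about O: M_O − 40·sin57°·26.7 − 35·12 − (½·4.38·14.7)·16.8 − 25·19.6 = 0 → M_O = 2347 kip·ft.

O_x = -21.79 kip, O_y = 125.7 kip, M_O = 2347 kip·ft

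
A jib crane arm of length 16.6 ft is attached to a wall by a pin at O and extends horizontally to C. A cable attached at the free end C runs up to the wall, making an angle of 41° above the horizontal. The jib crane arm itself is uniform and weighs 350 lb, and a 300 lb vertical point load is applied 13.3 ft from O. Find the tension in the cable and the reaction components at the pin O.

T = 633.1 lb, O_x = 477.8 lb, O_y = 234.6 lb

ΣM about O: T·sin41°·16.6 − 350·8.3 − 300·13.3 = 0 → T = 6895/(16.6·0.656059) = 633.116 ≈ 633.1 lb.
ΣF_x = 0: O_x − T·cos41° = 0 → O_x = 633.116 × 0.75471 = 477.8 lb.
ΣF_y = 0: O_y + T·sin41° − 350 − 300 = 0 → O_y = 650 − 633.116 × 0.656059 = 234.6 lb.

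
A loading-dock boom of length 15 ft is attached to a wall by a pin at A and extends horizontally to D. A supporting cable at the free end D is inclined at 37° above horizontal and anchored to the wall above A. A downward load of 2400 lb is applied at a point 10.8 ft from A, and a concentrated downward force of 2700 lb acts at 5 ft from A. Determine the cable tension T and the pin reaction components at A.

ΣM about A: T·sin37°·15 − 2400·10.8 − 2700·5 = 0 → T = 39420/(15·0.601815) = 4366.79 ≈ 4367 lb.
ΣF_x = 0: A_x − T·cos37° = 0 → A_x = 4366.79 × 0.798636 = 3487 lb.
ΣF_y = 0: A_y + T·sin37° − 2400 − 2700 = 0 → A_y = 5100 − 4366.79 × 0.601815 = 2472 lb.

T = 4367 lb, A_x = 3487 lb, A_y = 2472 lb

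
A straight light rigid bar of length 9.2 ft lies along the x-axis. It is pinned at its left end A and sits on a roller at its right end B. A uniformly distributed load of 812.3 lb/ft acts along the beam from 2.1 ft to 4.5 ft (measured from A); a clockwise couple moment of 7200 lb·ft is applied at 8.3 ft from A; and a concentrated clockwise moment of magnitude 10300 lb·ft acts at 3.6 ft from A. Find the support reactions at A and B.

A_x = 0, A_y = -651.9 lb, B_y = 2601 lb

Resultant of the distributed load: 812.3 × 2.4 = 1949.52 lb at 3.3 ft from A.
Moments about A: B_y·9.2 − (812.3·2.4)·3.3 − 7200 − 10300 = 0 → B_y = 23933.416/9.2 = 2601.46 ≈ 2601 lb.
ΣF_y = 0: A_y + 2601.46 − 812.3·2.4 = 0 → A_y = -651.9 lb.
ΣF_x = 0: no horizontal applied forces, so A_x = 0.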